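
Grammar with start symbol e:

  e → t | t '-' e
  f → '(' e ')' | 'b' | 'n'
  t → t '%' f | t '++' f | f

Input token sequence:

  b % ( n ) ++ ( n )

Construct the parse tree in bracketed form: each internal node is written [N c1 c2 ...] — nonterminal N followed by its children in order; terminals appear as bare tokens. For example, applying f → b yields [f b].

[e [t [t [t [f b]] % [f ( [e [t [f n]]] )]] ++ [f ( [e [t [f n]]] )]]]

e
t
t ++ f
t % f ++ f
f % f ++ f
b % f ++ f
b % ( e ) ++ f
b % ( t ) ++ f
b % ( f ) ++ f
b % ( n ) ++ f
b % ( n ) ++ ( e )
b % ( n ) ++ ( t )
b % ( n ) ++ ( f )
b % ( n ) ++ ( n )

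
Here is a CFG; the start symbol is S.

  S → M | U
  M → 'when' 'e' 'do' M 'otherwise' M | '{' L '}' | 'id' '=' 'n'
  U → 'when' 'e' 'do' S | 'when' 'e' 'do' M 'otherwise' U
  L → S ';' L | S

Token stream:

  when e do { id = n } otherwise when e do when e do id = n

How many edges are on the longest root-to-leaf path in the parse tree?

[S [U when e do [M { [L [S [M id = n]]] }] otherwise [U when e do [S [U when e do [S [M id = n]]]]]]]

7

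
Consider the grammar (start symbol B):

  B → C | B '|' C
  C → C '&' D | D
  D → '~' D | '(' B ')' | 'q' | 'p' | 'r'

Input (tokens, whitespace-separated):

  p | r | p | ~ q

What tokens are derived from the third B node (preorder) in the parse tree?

[B [B [B [B [C [D p]]] | [C [D r]]] | [C [D p]]] | [C [D ~ [D q]]]]

p | r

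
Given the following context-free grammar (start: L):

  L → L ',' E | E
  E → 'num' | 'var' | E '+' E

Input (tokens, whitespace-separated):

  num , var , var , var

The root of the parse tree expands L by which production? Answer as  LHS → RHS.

L → L ',' E

[L [L [L [L [E num]] , [E var]] , [E var]] , [E var]]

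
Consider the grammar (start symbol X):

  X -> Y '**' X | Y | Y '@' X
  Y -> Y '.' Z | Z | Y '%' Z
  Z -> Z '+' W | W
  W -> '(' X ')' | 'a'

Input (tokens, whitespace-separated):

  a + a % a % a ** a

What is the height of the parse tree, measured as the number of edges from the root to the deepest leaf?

7

[X [Y [Y [Y [Z [Z [W a]] + [W a]]] % [Z [W a]]] % [Z [W a]]] ** [X [Y [Z [W a]]]]]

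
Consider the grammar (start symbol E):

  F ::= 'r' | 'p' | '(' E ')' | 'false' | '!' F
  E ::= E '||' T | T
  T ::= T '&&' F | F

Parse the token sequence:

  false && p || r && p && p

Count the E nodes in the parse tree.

[E [E [T [T [F false]] && [F p]]] || [T [T [T [F r]] && [F p]] && [F p]]]

2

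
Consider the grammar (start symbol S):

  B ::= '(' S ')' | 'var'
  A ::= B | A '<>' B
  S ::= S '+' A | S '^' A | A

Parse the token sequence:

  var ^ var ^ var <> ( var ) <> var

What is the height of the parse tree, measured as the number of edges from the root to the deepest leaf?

[S [S [S [A [B var]]] ^ [A [B var]]] ^ [A [A [A [B var]] <> [B ( [S [A [B var]]] )]] <> [B var]]]

7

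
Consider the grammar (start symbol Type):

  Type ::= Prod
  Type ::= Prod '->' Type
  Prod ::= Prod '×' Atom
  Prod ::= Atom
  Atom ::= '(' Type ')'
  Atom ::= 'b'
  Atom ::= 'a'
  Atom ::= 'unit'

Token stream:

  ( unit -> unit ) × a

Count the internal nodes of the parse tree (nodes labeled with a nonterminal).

[Type [Prod [Prod [Atom ( [Type [Prod [Atom unit]] -> [Type [Prod [Atom unit]]]] )]] × [Atom a]]]

11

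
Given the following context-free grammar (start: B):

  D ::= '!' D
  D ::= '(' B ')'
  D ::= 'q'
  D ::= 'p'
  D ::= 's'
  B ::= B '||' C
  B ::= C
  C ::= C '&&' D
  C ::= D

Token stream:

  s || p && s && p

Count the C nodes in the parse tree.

[B [B [C [D s]]] || [C [C [C [D p]] && [D s]] && [D p]]]

4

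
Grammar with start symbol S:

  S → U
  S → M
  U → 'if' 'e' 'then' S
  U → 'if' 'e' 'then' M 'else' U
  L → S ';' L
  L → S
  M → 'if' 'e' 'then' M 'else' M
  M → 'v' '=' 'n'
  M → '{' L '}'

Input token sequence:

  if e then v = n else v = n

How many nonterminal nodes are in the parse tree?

4

[S [M if e then [M v = n] else [M v = n]]]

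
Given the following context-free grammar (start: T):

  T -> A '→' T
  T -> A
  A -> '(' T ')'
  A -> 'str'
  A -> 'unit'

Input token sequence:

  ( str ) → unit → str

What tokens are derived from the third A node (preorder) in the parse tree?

[T [A ( [T [A str]] )] → [T [A unit] → [T [A str]]]]

unit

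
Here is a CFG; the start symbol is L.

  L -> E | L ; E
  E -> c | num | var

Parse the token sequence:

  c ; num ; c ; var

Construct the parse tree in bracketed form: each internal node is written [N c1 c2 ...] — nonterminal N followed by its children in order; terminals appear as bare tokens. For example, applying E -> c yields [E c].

[L [L [L [L [E c]] ; [E num]] ; [E c]] ; [E var]]

L
L ; E
L ; E ; E
L ; E ; E ; E
E ; E ; E ; E
c ; E ; E ; E
c ; num ; E ; E
c ; num ; c ; E
c ; num ; c ; var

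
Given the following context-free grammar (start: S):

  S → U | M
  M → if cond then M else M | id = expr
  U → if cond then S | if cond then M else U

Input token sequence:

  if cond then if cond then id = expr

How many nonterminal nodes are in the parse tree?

6

[S [U if cond then [S [U if cond then [S [M id = expr]]]]]]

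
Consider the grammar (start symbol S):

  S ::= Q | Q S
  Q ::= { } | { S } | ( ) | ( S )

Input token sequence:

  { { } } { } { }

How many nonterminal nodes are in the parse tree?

8

[S [Q { [S [Q { }]] }] [S [Q { }] [S [Q { }]]]]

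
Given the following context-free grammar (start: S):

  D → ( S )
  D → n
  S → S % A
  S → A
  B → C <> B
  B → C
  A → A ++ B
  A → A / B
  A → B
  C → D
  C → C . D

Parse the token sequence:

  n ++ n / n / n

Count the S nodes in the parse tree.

1

[S [A [A [A [A [B [C [D n]]]] ++ [B [C [D n]]]] / [B [C [D n]]]] / [B [C [D n]]]]]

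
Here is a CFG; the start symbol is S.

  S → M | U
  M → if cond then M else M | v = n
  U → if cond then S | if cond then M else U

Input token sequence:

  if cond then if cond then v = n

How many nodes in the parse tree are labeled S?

[S [U if cond then [S [U if cond then [S [M v = n]]]]]]

3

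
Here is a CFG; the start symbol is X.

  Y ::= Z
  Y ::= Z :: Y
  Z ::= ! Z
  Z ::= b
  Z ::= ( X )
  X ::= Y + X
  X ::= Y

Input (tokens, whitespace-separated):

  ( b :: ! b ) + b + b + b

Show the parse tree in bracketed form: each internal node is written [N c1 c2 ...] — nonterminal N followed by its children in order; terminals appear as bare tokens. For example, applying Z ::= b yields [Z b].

[X [Y [Z ( [X [Y [Z b] :: [Y [Z ! [Z b]]]]] )]] + [X [Y [Z b]] + [X [Y [Z b]] + [X [Y [Z b]]]]]]

X
Y + X
Z + X
( X ) + X
( Y ) + X
( Z :: Y ) + X
( b :: Y ) + X
( b :: Z ) + X
( b :: ! Z ) + X
( b :: ! b ) + X
( b :: ! b ) + Y + X
( b :: ! b ) + Z + X
( b :: ! b ) + b + X
( b :: ! b ) + b + Y + X
( b :: ! b ) + b + Z + X
( b :: ! b ) + b + b + X
( b :: ! b ) + b + b + Y
( b :: ! b ) + b + b + Z
( b :: ! b ) + b + b + b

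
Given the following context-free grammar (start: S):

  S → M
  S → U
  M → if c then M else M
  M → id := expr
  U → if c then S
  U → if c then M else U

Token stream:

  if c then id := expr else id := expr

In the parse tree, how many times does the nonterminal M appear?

3

[S [M if c then [M id := expr] else [M id := expr]]]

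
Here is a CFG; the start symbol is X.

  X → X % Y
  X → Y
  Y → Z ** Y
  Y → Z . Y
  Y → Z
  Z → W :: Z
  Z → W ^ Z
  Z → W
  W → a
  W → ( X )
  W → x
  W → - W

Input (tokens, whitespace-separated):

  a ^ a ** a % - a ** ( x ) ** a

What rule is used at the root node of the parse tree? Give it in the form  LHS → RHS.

[X [X [Y [Z [W a] ^ [Z [W a]]] ** [Y [Z [W a]]]]] % [Y [Z [W - [W a]]] ** [Y [Z [W ( [X [Y [Z [W x]]]] )]] ** [Y [Z [W a]]]]]]

X → X % Y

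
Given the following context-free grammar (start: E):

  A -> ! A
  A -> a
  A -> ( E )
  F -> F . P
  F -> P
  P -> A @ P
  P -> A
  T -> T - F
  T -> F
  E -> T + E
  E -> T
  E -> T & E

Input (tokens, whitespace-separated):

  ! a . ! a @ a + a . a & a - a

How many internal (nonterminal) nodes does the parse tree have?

29

[E [T [F [F [P [A ! [A a]]]] . [P [A ! [A a]] @ [P [A a]]]]] + [E [T [F [F [P [A a]]] . [P [A a]]]] & [E [T [T [F [P [A a]]]] - [F [P [A a]]]]]]]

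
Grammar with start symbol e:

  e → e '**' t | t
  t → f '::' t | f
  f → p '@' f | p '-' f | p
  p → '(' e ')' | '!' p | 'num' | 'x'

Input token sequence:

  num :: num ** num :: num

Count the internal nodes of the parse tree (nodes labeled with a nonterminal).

14

[e [e [t [f [p num]] :: [t [f [p num]]]]] ** [t [f [p num]] :: [t [f [p num]]]]]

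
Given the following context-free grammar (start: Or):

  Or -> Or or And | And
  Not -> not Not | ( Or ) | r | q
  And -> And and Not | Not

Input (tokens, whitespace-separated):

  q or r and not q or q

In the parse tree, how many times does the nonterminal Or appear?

3

[Or [Or [Or [And [Not q]]] or [And [And [Not r]] and [Not not [Not q]]]] or [And [Not q]]]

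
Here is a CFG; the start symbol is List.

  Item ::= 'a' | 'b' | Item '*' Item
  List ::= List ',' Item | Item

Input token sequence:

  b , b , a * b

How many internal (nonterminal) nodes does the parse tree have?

8

[List [List [List [Item b]] , [Item b]] , [Item [Item a] * [Item b]]]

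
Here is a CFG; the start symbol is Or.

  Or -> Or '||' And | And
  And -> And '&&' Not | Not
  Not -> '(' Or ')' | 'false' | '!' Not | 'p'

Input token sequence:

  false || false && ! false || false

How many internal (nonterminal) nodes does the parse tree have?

12

[Or [Or [Or [And [Not false]]] || [And [And [Not false]] && [Not ! [Not false]]]] || [And [Not false]]]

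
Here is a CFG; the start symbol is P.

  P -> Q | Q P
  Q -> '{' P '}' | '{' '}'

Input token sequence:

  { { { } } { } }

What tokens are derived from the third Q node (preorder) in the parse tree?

{ }

[P [Q { [P [Q { [P [Q { }]] }] [P [Q { }]]] }]]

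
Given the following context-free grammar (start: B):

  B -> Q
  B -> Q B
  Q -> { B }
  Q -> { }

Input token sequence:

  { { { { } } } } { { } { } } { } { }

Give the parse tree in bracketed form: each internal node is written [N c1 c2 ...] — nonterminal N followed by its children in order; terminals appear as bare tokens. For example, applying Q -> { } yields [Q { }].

[B [Q { [B [Q { [B [Q { [B [Q { }]] }]] }]] }] [B [Q { [B [Q { }] [B [Q { }]]] }] [B [Q { }] [B [Q { }]]]]]

B
Q B
{ B } B
{ Q } B
{ { B } } B
{ { Q } } B
{ { { B } } } B
{ { { Q } } } B
{ { { { } } } } B
{ { { { } } } } Q B
{ { { { } } } } { B } B
{ { { { } } } } { Q B } B
{ { { { } } } } { { } B } B
{ { { { } } } } { { } Q } B
{ { { { } } } } { { } { } } B
{ { { { } } } } { { } { } } Q B
{ { { { } } } } { { } { } } { } B
{ { { { } } } } { { } { } } { } Q
{ { { { } } } } { { } { } } { } { }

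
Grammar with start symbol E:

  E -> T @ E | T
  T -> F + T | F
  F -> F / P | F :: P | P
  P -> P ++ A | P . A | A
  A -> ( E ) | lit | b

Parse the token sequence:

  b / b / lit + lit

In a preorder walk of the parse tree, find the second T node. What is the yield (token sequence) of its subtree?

lit

[E [T [F [F [F [P [A b]]] / [P [A b]]] / [P [A lit]]] + [T [F [P [A lit]]]]]]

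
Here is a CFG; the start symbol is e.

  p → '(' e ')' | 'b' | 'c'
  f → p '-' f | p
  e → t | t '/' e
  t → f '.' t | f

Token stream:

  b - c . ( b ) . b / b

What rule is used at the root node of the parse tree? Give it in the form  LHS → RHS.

e → t '/' e

[e [t [f [p b] - [f [p c]]] . [t [f [p ( [e [t [f [p b]]]] )]] . [t [f [p b]]]]] / [e [t [f [p b]]]]]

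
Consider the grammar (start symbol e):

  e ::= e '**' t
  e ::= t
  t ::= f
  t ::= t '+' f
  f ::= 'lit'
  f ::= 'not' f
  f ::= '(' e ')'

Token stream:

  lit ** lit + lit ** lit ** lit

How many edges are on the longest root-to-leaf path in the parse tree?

[e [e [e [e [t [f lit]]] ** [t [t [f lit]] + [f lit]]] ** [t [f lit]]] ** [t [f lit]]]

6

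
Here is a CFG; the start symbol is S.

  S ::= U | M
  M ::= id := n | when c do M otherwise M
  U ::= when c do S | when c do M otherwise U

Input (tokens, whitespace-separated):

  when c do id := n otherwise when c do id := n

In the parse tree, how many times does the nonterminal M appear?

[S [U when c do [M id := n] otherwise [U when c do [S [M id := n]]]]]

2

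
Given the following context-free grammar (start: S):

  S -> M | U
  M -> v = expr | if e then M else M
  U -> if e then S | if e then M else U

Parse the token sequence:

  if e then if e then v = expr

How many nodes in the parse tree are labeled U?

2

[S [U if e then [S [U if e then [S [M v = expr]]]]]]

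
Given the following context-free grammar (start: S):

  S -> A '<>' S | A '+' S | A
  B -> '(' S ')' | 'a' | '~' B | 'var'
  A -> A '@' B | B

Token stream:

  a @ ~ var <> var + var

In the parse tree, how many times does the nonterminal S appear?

3

[S [A [A [B a]] @ [B ~ [B var]]] <> [S [A [B var]] + [S [A [B var]]]]]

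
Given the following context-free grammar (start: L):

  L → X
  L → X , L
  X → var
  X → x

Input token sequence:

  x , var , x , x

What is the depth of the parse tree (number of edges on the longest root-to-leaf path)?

5

[L [X x] , [L [X var] , [L [X x] , [L [X x]]]]]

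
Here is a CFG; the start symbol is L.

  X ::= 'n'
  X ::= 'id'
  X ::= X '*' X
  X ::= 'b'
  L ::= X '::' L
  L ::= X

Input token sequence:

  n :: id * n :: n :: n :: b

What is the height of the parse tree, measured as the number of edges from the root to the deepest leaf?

[L [X n] :: [L [X [X id] * [X n]] :: [L [X n] :: [L [X n] :: [L [X b]]]]]]

6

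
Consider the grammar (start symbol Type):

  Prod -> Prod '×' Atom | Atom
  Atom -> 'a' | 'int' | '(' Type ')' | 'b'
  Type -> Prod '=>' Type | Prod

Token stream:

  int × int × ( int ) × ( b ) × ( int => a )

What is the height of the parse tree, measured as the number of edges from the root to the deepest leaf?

8

[Type [Prod [Prod [Prod [Prod [Prod [Atom int]] × [Atom int]] × [Atom ( [Type [Prod [Atom int]]] )]] × [Atom ( [Type [Prod [Atom b]]] )]] × [Atom ( [Type [Prod [Atom int]] => [Type [Prod [Atom a]]]] )]]]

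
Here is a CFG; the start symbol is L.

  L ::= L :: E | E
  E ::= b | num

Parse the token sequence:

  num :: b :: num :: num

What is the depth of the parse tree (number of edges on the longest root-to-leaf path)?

[L [L [L [L [E num]] :: [E b]] :: [E num]] :: [E num]]

5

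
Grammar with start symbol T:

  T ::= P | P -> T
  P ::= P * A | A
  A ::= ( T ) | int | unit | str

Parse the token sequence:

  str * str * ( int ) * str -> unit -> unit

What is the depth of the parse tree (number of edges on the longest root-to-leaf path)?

7

[T [P [P [P [P [A str]] * [A str]] * [A ( [T [P [A int]]] )]] * [A str]] -> [T [P [A unit]] -> [T [P [A unit]]]]]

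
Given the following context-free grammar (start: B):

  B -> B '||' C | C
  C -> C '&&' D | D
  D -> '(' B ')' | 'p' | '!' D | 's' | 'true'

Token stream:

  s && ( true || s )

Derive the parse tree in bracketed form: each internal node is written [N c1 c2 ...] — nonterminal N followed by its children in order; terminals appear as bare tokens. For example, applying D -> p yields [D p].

B
C
C && D
D && D
s && D
s && ( B )
s && ( B || C )
s && ( C || C )
s && ( D || C )
s && ( true || C )
s && ( true || D )
s && ( true || s )

[B [C [C [D s]] && [D ( [B [B [C [D true]]] || [C [D s]]] )]]]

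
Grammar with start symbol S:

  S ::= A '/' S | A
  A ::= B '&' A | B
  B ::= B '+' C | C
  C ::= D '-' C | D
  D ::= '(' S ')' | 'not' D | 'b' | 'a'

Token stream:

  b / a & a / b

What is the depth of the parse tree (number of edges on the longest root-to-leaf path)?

7

[S [A [B [C [D b]]]] / [S [A [B [C [D a]]] & [A [B [C [D a]]]]] / [S [A [B [C [D b]]]]]]]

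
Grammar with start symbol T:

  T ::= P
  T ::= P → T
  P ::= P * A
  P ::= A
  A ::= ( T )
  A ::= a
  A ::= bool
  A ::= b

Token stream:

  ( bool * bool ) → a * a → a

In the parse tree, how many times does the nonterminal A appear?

6

[T [P [A ( [T [P [P [A bool]] * [A bool]]] )]] → [T [P [P [A a]] * [A a]] → [T [P [A a]]]]]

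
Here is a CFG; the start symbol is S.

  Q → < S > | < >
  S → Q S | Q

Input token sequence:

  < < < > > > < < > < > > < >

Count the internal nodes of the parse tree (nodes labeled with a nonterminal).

[S [Q < [S [Q < [S [Q < >]] >]] >] [S [Q < [S [Q < >] [S [Q < >]]] >] [S [Q < >]]]]

14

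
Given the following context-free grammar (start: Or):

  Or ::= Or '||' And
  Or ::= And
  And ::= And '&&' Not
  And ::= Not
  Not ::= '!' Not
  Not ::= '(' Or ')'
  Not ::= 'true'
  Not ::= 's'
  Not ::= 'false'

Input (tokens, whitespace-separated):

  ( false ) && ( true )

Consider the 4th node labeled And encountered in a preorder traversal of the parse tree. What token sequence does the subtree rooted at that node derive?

[Or [And [And [Not ( [Or [And [Not false]]] )]] && [Not ( [Or [And [Not true]]] )]]]

true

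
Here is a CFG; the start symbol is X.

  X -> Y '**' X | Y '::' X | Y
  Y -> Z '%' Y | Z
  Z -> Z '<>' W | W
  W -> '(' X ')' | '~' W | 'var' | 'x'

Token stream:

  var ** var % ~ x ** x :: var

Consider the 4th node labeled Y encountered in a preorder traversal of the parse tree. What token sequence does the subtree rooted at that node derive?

[X [Y [Z [W var]]] ** [X [Y [Z [W var]] % [Y [Z [W ~ [W x]]]]] ** [X [Y [Z [W x]]] :: [X [Y [Z [W var]]]]]]]

x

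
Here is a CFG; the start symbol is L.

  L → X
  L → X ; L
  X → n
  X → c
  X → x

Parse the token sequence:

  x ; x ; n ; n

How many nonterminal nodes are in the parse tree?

8

[L [X x] ; [L [X x] ; [L [X n] ; [L [X n]]]]]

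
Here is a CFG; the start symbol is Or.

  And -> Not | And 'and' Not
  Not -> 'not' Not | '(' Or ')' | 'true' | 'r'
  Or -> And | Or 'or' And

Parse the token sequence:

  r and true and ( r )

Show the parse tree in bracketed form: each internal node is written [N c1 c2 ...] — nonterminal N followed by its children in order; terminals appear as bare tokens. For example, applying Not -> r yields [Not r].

[Or [And [And [And [Not r]] and [Not true]] and [Not ( [Or [And [Not r]]] )]]]

Or
And
And and Not
And and Not and Not
Not and Not and Not
r and Not and Not
r and true and Not
r and true and ( Or )
r and true and ( And )
r and true and ( Not )
r and true and ( r )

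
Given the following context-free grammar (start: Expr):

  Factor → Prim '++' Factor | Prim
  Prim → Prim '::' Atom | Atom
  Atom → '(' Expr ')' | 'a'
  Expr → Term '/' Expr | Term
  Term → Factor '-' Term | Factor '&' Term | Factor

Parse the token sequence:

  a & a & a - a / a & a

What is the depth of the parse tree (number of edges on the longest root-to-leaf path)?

8

[Expr [Term [Factor [Prim [Atom a]]] & [Term [Factor [Prim [Atom a]]] & [Term [Factor [Prim [Atom a]]] - [Term [Factor [Prim [Atom a]]]]]]] / [Expr [Term [Factor [Prim [Atom a]]] & [Term [Factor [Prim [Atom a]]]]]]]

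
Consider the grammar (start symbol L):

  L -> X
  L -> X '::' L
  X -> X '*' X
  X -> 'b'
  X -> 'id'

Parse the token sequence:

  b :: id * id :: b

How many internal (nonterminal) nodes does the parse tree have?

[L [X b] :: [L [X [X id] * [X id]] :: [L [X b]]]]

8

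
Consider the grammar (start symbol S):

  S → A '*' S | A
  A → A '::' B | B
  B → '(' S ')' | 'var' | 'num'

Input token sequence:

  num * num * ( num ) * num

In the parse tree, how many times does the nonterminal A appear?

[S [A [B num]] * [S [A [B num]] * [S [A [B ( [S [A [B num]]] )]] * [S [A [B num]]]]]]

5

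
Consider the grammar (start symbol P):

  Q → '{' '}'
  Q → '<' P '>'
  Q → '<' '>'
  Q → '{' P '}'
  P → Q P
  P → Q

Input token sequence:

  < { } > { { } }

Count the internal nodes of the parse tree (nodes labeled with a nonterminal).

[P [Q < [P [Q { }]] >] [P [Q { [P [Q { }]] }]]]

8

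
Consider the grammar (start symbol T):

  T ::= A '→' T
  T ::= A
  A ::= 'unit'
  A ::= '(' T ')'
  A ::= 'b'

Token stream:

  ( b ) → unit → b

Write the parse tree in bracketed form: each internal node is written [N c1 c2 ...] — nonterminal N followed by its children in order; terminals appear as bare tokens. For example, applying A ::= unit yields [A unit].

T
A → T
( T ) → T
( A ) → T
( b ) → T
( b ) → A → T
( b ) → unit → T
( b ) → unit → A
( b ) → unit → b

[T [A ( [T [A b]] )] → [T [A unit] → [T [A b]]]]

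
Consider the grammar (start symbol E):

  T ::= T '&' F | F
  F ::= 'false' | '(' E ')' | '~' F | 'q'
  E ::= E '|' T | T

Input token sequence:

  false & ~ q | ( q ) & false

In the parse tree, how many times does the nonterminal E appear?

[E [E [T [T [F false]] & [F ~ [F q]]]] | [T [T [F ( [E [T [F q]]] )]] & [F false]]]

3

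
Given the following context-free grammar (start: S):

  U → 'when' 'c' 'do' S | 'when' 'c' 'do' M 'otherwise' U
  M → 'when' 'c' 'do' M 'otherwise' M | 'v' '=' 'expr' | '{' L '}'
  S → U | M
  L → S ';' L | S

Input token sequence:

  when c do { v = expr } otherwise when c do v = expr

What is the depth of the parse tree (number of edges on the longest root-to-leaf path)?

[S [U when c do [M { [L [S [M v = expr]]] }] otherwise [U when c do [S [M v = expr]]]]]

6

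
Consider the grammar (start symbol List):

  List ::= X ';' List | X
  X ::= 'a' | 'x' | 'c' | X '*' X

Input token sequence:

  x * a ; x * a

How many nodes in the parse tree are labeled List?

2

[List [X [X x] * [X a]] ; [List [X [X x] * [X a]]]]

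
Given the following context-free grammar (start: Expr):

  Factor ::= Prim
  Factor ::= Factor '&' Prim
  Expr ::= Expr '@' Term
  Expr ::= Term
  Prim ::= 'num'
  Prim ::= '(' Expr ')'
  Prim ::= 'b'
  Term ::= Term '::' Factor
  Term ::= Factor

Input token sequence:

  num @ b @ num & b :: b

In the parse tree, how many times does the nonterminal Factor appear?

5

[Expr [Expr [Expr [Term [Factor [Prim num]]]] @ [Term [Factor [Prim b]]]] @ [Term [Term [Factor [Factor [Prim num]] & [Prim b]]] :: [Factor [Prim b]]]]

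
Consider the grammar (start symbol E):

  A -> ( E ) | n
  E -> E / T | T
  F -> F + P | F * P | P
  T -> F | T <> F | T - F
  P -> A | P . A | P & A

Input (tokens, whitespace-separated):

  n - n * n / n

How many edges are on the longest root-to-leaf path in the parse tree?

[E [E [T [T [F [P [A n]]]] - [F [F [P [A n]]] * [P [A n]]]]] / [T [F [P [A n]]]]]

7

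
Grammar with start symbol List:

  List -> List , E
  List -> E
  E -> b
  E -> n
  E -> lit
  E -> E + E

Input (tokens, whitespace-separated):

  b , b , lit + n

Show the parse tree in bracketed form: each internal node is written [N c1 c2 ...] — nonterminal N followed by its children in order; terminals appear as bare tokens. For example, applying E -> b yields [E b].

[List [List [List [E b]] , [E b]] , [E [E lit] + [E n]]]

List
List , E
List , E , E
E , E , E
b , E , E
b , b , E
b , b , E + E
b , b , lit + E
b , b , lit + n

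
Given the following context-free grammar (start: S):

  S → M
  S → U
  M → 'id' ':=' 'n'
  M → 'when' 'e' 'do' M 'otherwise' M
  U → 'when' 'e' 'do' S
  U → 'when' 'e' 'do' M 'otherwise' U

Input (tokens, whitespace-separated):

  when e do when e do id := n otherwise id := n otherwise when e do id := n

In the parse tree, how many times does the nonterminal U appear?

2

[S [U when e do [M when e do [M id := n] otherwise [M id := n]] otherwise [U when e do [S [M id := n]]]]]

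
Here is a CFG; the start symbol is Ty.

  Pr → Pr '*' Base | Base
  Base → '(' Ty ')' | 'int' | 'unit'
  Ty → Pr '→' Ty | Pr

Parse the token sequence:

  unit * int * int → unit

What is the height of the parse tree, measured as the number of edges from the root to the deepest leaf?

5

[Ty [Pr [Pr [Pr [Base unit]] * [Base int]] * [Base int]] → [Ty [Pr [Base unit]]]]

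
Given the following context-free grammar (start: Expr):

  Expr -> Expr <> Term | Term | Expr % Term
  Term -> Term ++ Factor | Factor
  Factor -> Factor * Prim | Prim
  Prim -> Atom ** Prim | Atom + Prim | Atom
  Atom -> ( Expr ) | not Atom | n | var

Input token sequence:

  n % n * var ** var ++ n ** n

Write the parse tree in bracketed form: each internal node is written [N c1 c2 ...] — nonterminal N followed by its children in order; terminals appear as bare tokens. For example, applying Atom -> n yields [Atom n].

Expr
Expr % Term
Term % Term
Factor % Term
Prim % Term
Atom % Term
n % Term
n % Term ++ Factor
n % Factor ++ Factor
n % Factor * Prim ++ Factor
n % Prim * Prim ++ Factor
n % Atom * Prim ++ Factor
n % n * Prim ++ Factor
n % n * Atom ** Prim ++ Factor
n % n * var ** Prim ++ Factor
n % n * var ** Atom ++ Factor
n % n * var ** var ++ Factor
n % n * var ** var ++ Prim
n % n * var ** var ++ Atom ** Prim
n % n * var ** var ++ n ** Prim
n % n * var ** var ++ n ** Atom
n % n * var ** var ++ n ** n

[Expr [Expr [Term [Factor [Prim [Atom n]]]]] % [Term [Term [Factor [Factor [Prim [Atom n]]] * [Prim [Atom var] ** [Prim [Atom var]]]]] ++ [Factor [Prim [Atom n] ** [Prim [Atom n]]]]]]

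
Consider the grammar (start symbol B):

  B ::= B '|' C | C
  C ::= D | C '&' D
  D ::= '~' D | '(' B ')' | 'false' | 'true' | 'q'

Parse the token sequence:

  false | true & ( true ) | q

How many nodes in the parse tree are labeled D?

5

[B [B [B [C [D false]]] | [C [C [D true]] & [D ( [B [C [D true]]] )]]] | [C [D q]]]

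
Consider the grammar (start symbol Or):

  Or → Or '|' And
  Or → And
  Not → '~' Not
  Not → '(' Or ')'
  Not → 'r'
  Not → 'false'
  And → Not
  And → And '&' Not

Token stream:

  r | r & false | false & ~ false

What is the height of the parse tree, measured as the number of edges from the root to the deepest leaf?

[Or [Or [Or [And [Not r]]] | [And [And [Not r]] & [Not false]]] | [And [And [Not false]] & [Not ~ [Not false]]]]

5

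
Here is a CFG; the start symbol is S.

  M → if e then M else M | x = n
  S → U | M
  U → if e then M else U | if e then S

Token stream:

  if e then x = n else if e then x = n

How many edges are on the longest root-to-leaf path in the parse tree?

[S [U if e then [M x = n] else [U if e then [S [M x = n]]]]]

5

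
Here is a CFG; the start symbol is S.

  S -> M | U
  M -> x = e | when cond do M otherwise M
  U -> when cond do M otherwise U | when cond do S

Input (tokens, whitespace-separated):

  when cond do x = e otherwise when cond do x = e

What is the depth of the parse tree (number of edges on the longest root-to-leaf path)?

5

[S [U when cond do [M x = e] otherwise [U when cond do [S [M x = e]]]]]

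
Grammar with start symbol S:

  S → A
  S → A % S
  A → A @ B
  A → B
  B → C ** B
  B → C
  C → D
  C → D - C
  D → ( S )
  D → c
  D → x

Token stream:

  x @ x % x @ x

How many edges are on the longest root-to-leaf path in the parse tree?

7

[S [A [A [B [C [D x]]]] @ [B [C [D x]]]] % [S [A [A [B [C [D x]]]] @ [B [C [D x]]]]]]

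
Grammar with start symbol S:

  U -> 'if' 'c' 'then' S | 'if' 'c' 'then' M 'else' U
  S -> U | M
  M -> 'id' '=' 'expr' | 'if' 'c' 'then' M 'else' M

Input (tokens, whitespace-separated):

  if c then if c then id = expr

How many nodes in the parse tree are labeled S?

[S [U if c then [S [U if c then [S [M id = expr]]]]]]

3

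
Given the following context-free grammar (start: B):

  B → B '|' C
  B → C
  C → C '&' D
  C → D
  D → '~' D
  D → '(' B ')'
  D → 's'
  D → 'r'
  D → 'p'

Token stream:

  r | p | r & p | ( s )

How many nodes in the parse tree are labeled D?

[B [B [B [B [C [D r]]] | [C [D p]]] | [C [C [D r]] & [D p]]] | [C [D ( [B [C [D s]]] )]]]

6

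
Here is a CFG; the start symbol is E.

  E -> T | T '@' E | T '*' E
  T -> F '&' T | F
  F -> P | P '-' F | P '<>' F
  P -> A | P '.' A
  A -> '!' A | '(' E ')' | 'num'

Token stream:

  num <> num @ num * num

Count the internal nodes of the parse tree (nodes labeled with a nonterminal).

[E [T [F [P [A num]] <> [F [P [A num]]]]] @ [E [T [F [P [A num]]]] * [E [T [F [P [A num]]]]]]]

18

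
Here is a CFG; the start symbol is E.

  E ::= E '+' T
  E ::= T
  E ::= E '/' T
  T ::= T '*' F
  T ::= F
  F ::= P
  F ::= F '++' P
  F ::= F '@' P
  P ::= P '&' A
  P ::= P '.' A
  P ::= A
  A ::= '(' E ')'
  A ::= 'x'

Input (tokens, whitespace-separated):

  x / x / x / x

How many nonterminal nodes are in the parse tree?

[E [E [E [E [T [F [P [A x]]]]] / [T [F [P [A x]]]]] / [T [F [P [A x]]]]] / [T [F [P [A x]]]]]

20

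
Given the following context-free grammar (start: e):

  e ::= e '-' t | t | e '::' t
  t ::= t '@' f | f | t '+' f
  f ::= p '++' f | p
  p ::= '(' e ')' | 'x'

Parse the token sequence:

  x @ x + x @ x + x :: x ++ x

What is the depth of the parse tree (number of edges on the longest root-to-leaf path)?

9

[e [e [t [t [t [t [t [f [p x]]] @ [f [p x]]] + [f [p x]]] @ [f [p x]]] + [f [p x]]]] :: [t [f [p x] ++ [f [p x]]]]]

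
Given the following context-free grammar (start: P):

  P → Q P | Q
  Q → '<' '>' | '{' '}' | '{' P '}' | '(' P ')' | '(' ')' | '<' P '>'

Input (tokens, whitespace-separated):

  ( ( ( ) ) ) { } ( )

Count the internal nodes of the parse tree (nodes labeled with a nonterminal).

[P [Q ( [P [Q ( [P [Q ( )]] )]] )] [P [Q { }] [P [Q ( )]]]]

10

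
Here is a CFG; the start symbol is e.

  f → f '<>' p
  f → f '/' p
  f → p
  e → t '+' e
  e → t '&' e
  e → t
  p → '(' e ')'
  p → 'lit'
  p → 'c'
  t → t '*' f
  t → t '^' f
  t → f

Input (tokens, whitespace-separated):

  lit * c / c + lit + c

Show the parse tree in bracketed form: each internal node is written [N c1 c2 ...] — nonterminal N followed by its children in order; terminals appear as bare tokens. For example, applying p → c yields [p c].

[e [t [t [f [p lit]]] * [f [f [p c]] / [p c]]] + [e [t [f [p lit]]] + [e [t [f [p c]]]]]]

e
t + e
t * f + e
f * f + e
p * f + e
lit * f + e
lit * f / p + e
lit * p / p + e
lit * c / p + e
lit * c / c + e
lit * c / c + t + e
lit * c / c + f + e
lit * c / c + p + e
lit * c / c + lit + e
lit * c / c + lit + t
lit * c / c + lit + f
lit * c / c + lit + p
lit * c / c + lit + c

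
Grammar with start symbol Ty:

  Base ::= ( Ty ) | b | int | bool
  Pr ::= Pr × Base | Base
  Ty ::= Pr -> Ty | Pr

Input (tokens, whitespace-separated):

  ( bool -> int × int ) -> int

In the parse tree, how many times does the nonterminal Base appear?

[Ty [Pr [Base ( [Ty [Pr [Base bool]] -> [Ty [Pr [Pr [Base int]] × [Base int]]]] )]] -> [Ty [Pr [Base int]]]]

5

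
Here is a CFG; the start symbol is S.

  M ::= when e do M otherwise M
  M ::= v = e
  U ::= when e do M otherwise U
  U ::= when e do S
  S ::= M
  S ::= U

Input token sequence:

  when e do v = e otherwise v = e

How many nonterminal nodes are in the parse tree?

[S [M when e do [M v = e] otherwise [M v = e]]]

4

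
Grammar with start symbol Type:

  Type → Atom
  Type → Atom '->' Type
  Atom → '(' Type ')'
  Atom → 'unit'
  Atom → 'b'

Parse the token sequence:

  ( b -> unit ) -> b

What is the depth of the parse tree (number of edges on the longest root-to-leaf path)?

5

[Type [Atom ( [Type [Atom b] -> [Type [Atom unit]]] )] -> [Type [Atom b]]]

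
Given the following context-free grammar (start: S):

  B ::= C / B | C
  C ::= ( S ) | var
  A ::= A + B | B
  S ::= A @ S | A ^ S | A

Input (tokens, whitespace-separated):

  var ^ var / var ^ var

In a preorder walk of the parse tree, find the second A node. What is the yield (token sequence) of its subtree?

var / var

[S [A [B [C var]]] ^ [S [A [B [C var] / [B [C var]]]] ^ [S [A [B [C var]]]]]]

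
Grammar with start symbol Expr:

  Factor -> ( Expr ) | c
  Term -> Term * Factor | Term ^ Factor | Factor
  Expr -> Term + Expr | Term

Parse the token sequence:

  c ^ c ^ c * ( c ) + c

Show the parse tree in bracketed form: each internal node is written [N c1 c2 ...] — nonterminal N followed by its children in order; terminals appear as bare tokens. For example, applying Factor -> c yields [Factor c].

Expr
Term + Expr
Term * Factor + Expr
Term ^ Factor * Factor + Expr
Term ^ Factor ^ Factor * Factor + Expr
Factor ^ Factor ^ Factor * Factor + Expr
c ^ Factor ^ Factor * Factor + Expr
c ^ c ^ Factor * Factor + Expr
c ^ c ^ c * Factor + Expr
c ^ c ^ c * ( Expr ) + Expr
c ^ c ^ c * ( Term ) + Expr
c ^ c ^ c * ( Factor ) + Expr
c ^ c ^ c * ( c ) + Expr
c ^ c ^ c * ( c ) + Term
c ^ c ^ c * ( c ) + Factor
c ^ c ^ c * ( c ) + c

[Expr [Term [Term [Term [Term [Factor c]] ^ [Factor c]] ^ [Factor c]] * [Factor ( [Expr [Term [Factor c]]] )]] + [Expr [Term [Factor c]]]]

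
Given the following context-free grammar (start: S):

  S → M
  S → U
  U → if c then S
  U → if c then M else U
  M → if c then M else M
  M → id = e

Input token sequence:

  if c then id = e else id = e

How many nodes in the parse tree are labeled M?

3

[S [M if c then [M id = e] else [M id = e]]]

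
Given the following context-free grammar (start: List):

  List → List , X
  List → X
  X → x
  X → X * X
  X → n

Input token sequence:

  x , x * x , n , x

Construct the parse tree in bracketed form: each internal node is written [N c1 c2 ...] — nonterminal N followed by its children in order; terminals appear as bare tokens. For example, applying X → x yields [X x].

List
List , X
List , X , X
List , X , X , X
X , X , X , X
x , X , X , X
x , X * X , X , X
x , x * X , X , X
x , x * x , X , X
x , x * x , n , X
x , x * x , n , x

[List [List [List [List [X x]] , [X [X x] * [X x]]] , [X n]] , [X x]]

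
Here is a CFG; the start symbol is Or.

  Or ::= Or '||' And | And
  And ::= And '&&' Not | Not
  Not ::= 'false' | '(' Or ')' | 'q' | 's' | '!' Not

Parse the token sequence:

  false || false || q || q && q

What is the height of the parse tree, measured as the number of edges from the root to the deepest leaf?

6

[Or [Or [Or [Or [And [Not false]]] || [And [Not false]]] || [And [Not q]]] || [And [And [Not q]] && [Not q]]]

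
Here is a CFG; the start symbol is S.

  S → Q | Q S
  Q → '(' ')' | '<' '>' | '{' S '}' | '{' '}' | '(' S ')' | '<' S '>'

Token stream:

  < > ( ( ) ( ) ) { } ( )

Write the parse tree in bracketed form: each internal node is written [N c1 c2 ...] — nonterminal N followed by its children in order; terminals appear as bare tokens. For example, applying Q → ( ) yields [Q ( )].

S
Q S
< > S
< > Q S
< > ( S ) S
< > ( Q S ) S
< > ( ( ) S ) S
< > ( ( ) Q ) S
< > ( ( ) ( ) ) S
< > ( ( ) ( ) ) Q S
< > ( ( ) ( ) ) { } S
< > ( ( ) ( ) ) { } Q
< > ( ( ) ( ) ) { } ( )

[S [Q < >] [S [Q ( [S [Q ( )] [S [Q ( )]]] )] [S [Q { }] [S [Q ( )]]]]]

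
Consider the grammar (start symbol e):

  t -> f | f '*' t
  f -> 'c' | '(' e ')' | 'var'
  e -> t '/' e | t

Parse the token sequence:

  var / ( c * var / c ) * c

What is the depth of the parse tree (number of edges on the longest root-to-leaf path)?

[e [t [f var]] / [e [t [f ( [e [t [f c] * [t [f var]]] / [e [t [f c]]]] )] * [t [f c]]]]]

8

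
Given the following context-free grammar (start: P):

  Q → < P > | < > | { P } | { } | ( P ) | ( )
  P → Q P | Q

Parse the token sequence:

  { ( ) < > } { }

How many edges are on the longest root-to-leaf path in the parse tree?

5

[P [Q { [P [Q ( )] [P [Q < >]]] }] [P [Q { }]]]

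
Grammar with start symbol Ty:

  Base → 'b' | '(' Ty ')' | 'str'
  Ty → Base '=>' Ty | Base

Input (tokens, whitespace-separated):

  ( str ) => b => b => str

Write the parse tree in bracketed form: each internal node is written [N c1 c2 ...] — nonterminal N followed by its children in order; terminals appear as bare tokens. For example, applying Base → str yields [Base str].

[Ty [Base ( [Ty [Base str]] )] => [Ty [Base b] => [Ty [Base b] => [Ty [Base str]]]]]

Ty
Base => Ty
( Ty ) => Ty
( Base ) => Ty
( str ) => Ty
( str ) => Base => Ty
( str ) => b => Ty
( str ) => b => Base => Ty
( str ) => b => b => Ty
( str ) => b => b => Base
( str ) => b => b => str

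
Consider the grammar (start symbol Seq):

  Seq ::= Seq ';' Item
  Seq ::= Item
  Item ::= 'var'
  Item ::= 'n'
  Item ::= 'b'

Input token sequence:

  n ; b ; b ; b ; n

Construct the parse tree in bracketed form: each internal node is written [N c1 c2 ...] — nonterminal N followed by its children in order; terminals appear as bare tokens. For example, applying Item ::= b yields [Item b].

Seq
Seq ; Item
Seq ; Item ; Item
Seq ; Item ; Item ; Item
Seq ; Item ; Item ; Item ; Item
Item ; Item ; Item ; Item ; Item
n ; Item ; Item ; Item ; Item
n ; b ; Item ; Item ; Item
n ; b ; b ; Item ; Item
n ; b ; b ; b ; Item
n ; b ; b ; b ; n

[Seq [Seq [Seq [Seq [Seq [Item n]] ; [Item b]] ; [Item b]] ; [Item b]] ; [Item n]]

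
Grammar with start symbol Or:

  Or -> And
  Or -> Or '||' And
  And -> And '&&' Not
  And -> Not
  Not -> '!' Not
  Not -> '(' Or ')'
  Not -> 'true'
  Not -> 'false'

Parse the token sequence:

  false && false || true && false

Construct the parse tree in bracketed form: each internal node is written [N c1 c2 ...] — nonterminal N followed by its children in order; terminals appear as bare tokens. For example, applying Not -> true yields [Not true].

Or
Or || And
And || And
And && Not || And
Not && Not || And
false && Not || And
false && false || And
false && false || And && Not
false && false || Not && Not
false && false || true && Not
false && false || true && false

[Or [Or [And [And [Not false]] && [Not false]]] || [And [And [Not true]] && [Not false]]]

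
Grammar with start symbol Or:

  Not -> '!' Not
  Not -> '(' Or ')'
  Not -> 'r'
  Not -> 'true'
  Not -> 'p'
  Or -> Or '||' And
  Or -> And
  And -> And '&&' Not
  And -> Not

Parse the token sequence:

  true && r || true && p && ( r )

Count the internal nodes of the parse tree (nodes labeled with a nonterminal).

[Or [Or [And [And [Not true]] && [Not r]]] || [And [And [And [Not true]] && [Not p]] && [Not ( [Or [And [Not r]]] )]]]

15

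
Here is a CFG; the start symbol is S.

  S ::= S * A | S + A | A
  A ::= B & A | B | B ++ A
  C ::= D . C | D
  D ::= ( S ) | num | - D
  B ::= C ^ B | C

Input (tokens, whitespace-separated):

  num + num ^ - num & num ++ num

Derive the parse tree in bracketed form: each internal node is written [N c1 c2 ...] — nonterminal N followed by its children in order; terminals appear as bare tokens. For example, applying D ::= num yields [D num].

S
S + A
A + A
B + A
C + A
D + A
num + A
num + B & A
num + C ^ B & A
num + D ^ B & A
num + num ^ B & A
num + num ^ C & A
num + num ^ D & A
num + num ^ - D & A
num + num ^ - num & A
num + num ^ - num & B ++ A
num + num ^ - num & C ++ A
num + num ^ - num & D ++ A
num + num ^ - num & num ++ A
num + num ^ - num & num ++ B
num + num ^ - num & num ++ C
num + num ^ - num & num ++ D
num + num ^ - num & num ++ num

[S [S [A [B [C [D num]]]]] + [A [B [C [D num]] ^ [B [C [D - [D num]]]]] & [A [B [C [D num]]] ++ [A [B [C [D num]]]]]]]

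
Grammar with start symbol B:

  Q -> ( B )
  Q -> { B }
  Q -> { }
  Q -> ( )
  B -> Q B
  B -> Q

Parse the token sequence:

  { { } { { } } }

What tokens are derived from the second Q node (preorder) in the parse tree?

{ }

[B [Q { [B [Q { }] [B [Q { [B [Q { }]] }]]] }]]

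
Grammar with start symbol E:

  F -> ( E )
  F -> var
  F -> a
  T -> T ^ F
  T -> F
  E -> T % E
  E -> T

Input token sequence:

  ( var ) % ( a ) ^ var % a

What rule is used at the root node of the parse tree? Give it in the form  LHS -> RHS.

[E [T [F ( [E [T [F var]]] )]] % [E [T [T [F ( [E [T [F a]]] )]] ^ [F var]] % [E [T [F a]]]]]

E -> T % E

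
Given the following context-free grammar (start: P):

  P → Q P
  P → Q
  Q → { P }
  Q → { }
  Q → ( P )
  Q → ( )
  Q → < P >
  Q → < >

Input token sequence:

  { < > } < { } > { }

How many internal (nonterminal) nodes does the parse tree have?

10

[P [Q { [P [Q < >]] }] [P [Q < [P [Q { }]] >] [P [Q { }]]]]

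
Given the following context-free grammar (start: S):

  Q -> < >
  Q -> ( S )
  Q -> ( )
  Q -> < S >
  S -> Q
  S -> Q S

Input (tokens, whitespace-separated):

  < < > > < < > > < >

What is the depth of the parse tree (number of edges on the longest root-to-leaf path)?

[S [Q < [S [Q < >]] >] [S [Q < [S [Q < >]] >] [S [Q < >]]]]

5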